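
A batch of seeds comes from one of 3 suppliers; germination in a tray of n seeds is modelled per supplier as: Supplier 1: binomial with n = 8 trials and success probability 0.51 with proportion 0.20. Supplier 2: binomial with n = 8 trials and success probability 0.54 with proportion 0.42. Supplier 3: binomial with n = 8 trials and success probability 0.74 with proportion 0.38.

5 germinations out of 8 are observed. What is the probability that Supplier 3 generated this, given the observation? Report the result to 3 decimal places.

0.355

P(component k | x) = w_k·f_k(x) / marginal(x), where marginal(x) = Σ_j w_j·f_j(x).
Evaluate each component's likelihood at the observed value:
  L_1 = 0.227315
  L_2 = 0.250282
  L_3 = 0.218407
Unnormalised posteriors:
  w_1·L_1 = 0.20 × 0.227315 = 0.0454629
  w_2·L_2 = 0.42 × 0.250282 = 0.105119
  w_3·L_3 = 0.38 × 0.218407 = 0.0829947
Evidence: 0.0454629 + 0.105119 + 0.0829947 = 0.233576
Responsibility of Supplier 3: 0.0829947 / 0.233576 ≈ 0.355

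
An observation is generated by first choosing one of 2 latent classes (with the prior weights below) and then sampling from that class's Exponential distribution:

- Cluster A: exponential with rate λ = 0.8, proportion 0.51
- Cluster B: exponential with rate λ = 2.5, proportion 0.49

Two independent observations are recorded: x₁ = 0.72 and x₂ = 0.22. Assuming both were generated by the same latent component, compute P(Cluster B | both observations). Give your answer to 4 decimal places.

0.6549

By Bayes' theorem, P(k | x) = π_k f_k(x) / Σ_j π_j f_j(x).
Since both observations come from the same component, the likelihood for component k is f_k(x₁)·f_k(x₂).
  f_A = [0.8·e^(−0.8·0.72) = 0.8·e^(−0.5760) = 0.449714] × [0.670894] = 0.301711
  f_B = [2.5·e^(−2.5·0.72) = 2.5·e^(−1.8000) = 0.413247] × [1.44237] = 0.596057
Multiply by the mixture weights:
  π_A·f_A = 0.51 × 0.301711 = 0.153872
  π_B·f_B = 0.49 × 0.596057 = 0.292068
Evidence: 0.153872 + 0.292068 = 0.44594
So the posterior for Cluster B is 0.292068 / 0.44594 ≈ 0.6549.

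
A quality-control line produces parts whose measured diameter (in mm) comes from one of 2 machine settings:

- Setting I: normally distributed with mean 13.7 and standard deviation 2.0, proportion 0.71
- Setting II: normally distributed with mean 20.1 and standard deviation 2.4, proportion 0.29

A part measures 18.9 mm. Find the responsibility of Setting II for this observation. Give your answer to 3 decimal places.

The responsibility of component k is w_k f_k(x) divided by Σ_j w_j f_j(x).
Evaluate each component's likelihood at the observed value:
  p_I = 0.00679148
  p_II = 0.146694
Prior × likelihood for each component:
  w_I·p_I = 0.71 × 0.00679148 = 0.00482195
  w_II·p_II = 0.29 × 0.146694 = 0.0425412
Evidence: 0.00482195 + 0.0425412 = 0.0473632
P(Setting II | the observation) = 0.0425412 / 0.0473632 ≈ 0.898

0.898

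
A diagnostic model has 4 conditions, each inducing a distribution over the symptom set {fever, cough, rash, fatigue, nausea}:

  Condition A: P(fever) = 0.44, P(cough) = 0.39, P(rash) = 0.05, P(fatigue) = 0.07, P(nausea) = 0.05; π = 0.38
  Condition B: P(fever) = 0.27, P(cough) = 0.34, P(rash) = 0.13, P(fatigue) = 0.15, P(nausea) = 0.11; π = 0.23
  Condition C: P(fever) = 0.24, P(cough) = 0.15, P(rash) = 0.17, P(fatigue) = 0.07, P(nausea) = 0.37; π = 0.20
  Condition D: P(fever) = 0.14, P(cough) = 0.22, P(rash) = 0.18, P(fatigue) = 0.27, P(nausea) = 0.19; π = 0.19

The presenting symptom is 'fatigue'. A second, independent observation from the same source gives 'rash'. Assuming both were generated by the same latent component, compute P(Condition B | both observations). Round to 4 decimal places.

0.2573

Posterior ∝ prior × likelihood, so P(k | x) ∝ P(Z=k) f_k(x); normalise over all components.
Since both observations come from the same component, the likelihood for component k is f_k(x₁)·f_k(x₂).
  f_A = [P(fatigue | comp) = 0.07] × [0.05] = 0.0035
  f_B = [P(fatigue | comp) = 0.15] × [0.13] = 0.0195
  f_C = [P(fatigue | comp) = 0.07] × [0.17] = 0.0119
  f_D = [P(fatigue | comp) = 0.27] × [0.18] = 0.0486
Unnormalised posteriors:
  P(Z=A)·f_A = 0.38 × 0.0035 = 0.00133
  P(Z=B)·f_B = 0.23 × 0.0195 = 0.004485
  P(Z=C)·f_C = 0.20 × 0.0119 = 0.00238
  P(Z=D)·f_D = 0.19 × 0.0486 = 0.009234
Sum: 0.00133 + 0.004485 + 0.00238 + 0.009234 = 0.017429
P(Condition B | x₁, x₂) ≈ 0.2573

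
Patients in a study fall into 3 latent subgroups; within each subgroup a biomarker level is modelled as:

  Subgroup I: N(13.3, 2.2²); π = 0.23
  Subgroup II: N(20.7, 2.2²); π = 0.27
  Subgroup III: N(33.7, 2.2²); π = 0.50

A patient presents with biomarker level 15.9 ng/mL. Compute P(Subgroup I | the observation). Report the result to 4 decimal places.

P(component k | x) = π_k·f_k(x) / marginal(x), where marginal(x) = Σ_j π_j·f_j(x).
Component likelihoods at x = 15.9 ng/mL:
  L_I = (1/(2.2·√(2π)))·exp(−(15.9−13.3)²/(2·2.2²)) = 0.181337·exp(-0.69835) = 0.0901985
  L_II = (1/(2.2·√(2π)))·exp(−(15.9−20.7)²/(2·2.2²)) = 0.181337·exp(-2.38017) = 0.0167801
  L_III = (1/(2.2·√(2π)))·exp(−(15.9−33.7)²/(2·2.2²)) = 0.181337·exp(-32.73140) = 1.10514e-15
Weight by the priors:
  π_I·L_I = 0.23 × 0.0901985 = 0.0207456
  π_II·L_II = 0.27 × 0.0167801 = 0.00453063
  π_III·L_III = 0.50 × 1.10514e-15 = 5.52572e-16
Normaliser: 0.0207456 + 0.00453063 + 5.52572e-16 = 0.0252763
So the posterior for Subgroup I is 0.0207456 / 0.0252763 ≈ 0.8208.

0.8208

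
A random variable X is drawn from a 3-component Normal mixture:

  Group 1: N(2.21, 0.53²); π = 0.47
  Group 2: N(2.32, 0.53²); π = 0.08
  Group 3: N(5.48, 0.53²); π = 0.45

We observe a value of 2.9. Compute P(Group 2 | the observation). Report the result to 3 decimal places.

Posterior ∝ prior × likelihood, so P(k | x) ∝ w_k f_k(x); normalise over all components.
Evaluate each component's likelihood at the observed value:
  p_1 = (1/(0.53·√(2π)))·exp(−(2.9−2.21)²/(2·0.53²)) = 0.752721·exp(-0.84745) = 0.322544
  p_2 = (1/(0.53·√(2π)))·exp(−(2.9−2.32)²/(2·0.53²)) = 0.752721·exp(-0.59879) = 0.413603
  p_3 = (1/(0.53·√(2π)))·exp(−(2.9−5.48)²/(2·0.53²)) = 0.752721·exp(-11.84834) = 5.38225e-06
Prior × likelihood for each component:
  w_1·p_1 = 0.47 × 0.322544 = 0.151596
  w_2·p_2 = 0.08 × 0.413603 = 0.0330882
  w_3·p_3 = 0.45 × 5.38225e-06 = 2.42201e-06
Denominator: 0.151596 + 0.0330882 + 2.42201e-06 = 0.184686
P(Group 2 | x) ≈ 0.179

0.179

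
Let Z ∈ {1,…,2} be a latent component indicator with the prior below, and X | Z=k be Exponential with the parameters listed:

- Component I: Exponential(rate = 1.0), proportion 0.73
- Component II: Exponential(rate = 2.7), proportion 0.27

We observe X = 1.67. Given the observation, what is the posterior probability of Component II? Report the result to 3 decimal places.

0.055

Apply Bayes' rule: the posterior for each component is proportional to its prior times its likelihood at x.
Evaluate each component's likelihood at the observed value:
  L_I = 1.0·e^(−1.0·1.67) = 1.0·e^(−1.6700) = 0.188247
  L_II = 2.7·e^(−2.7·1.67) = 2.7·e^(−4.5090) = 0.0297256
Multiply by the mixture weights:
  π_I·L_I = 0.73 × 0.188247 = 0.13742
  π_II·L_II = 0.27 × 0.0297256 = 0.0080259
Denominator: 0.13742 + 0.0080259 = 0.145446
P(Component II | data) = 0.0080259 / 0.145446 ≈ 0.055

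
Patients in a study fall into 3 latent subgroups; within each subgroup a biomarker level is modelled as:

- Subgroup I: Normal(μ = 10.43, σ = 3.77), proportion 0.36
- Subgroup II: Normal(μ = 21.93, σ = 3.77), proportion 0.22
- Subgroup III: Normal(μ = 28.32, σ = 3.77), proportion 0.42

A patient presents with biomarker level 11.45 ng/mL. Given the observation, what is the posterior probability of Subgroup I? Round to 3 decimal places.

0.987

The responsibility of component k is P(Z=k) f_k(x) divided by Σ_j P(Z=j) f_j(x).
Component likelihoods at x = 11.45 ng/mL:
  L_I = 0.102017
  L_II = 0.00222106
  L_III = 4.74729e-06
Unnormalised posteriors:
  P(Z=I)·L_I = 0.36 × 0.102017 = 0.0367262
  P(Z=II)·L_II = 0.22 × 0.00222106 = 0.000488633
  P(Z=III)·L_III = 0.42 × 4.74729e-06 = 1.99386e-06
Sum: 0.0367262 + 0.000488633 + 1.99386e-06 = 0.0372168
P(Subgroup I | the observation) ≈ 0.987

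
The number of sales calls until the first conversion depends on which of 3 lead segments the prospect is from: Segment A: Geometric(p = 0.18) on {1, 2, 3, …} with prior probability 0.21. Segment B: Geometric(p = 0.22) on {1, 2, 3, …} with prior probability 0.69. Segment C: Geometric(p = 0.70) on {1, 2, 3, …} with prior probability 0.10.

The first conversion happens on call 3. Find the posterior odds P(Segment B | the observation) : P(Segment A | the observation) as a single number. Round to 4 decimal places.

3.6336

Posterior odds = (w_i f_i(x)) / (w_j f_j(x)); the normalising sum cancels.
Component likelihoods at x = 3:
  L_A = 0.121032
  L_B = 0.133848
  L_C = 0.063
Posterior odds = (w_B·L_B) / (w_A·L_A) = (0.69·0.133848) / (0.21·0.121032) = 0.0923551 / 0.0254167 ≈ 3.6336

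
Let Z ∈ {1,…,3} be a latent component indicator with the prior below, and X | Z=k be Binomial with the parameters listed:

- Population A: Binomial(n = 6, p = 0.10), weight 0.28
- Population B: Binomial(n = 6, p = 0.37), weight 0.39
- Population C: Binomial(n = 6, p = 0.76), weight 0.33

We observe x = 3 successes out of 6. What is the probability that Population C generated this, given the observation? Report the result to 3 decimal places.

0.280

The responsibility of component k is π_k f_k(x) divided by Σ_j π_j f_j(x).
Evaluate each component's likelihood at the observed value:
  L_A = C(6,3)·0.10^3·0.90^3 = 20·0.001·0.729 = 0.01458
  L_B = C(6,3)·0.37^3·0.63^3 = 20·0.050653·0.250047 = 0.253313
  L_C = C(6,3)·0.76^3·0.24^3 = 20·0.438976·0.013824 = 0.121368
Prior × likelihood for each component:
  π_A·L_A = 0.28 × 0.01458 = 0.0040824
  π_B·L_B = 0.39 × 0.253313 = 0.0987919
  π_C·L_C = 0.33 × 0.121368 = 0.0400515
Evidence: 0.0040824 + 0.0987919 + 0.0400515 = 0.142926
So the posterior for Population C is 0.0400515 / 0.142926 ≈ 0.280.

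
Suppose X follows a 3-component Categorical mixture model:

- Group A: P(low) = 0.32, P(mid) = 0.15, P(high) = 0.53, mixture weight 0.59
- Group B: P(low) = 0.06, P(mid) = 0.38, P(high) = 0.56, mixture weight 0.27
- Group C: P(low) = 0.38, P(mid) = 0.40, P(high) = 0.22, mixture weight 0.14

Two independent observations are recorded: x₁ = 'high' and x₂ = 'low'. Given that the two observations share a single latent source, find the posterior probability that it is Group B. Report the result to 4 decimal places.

Posterior ∝ prior × likelihood, so P(k | x) ∝ π_k f_k(x); normalise over all components.
Since both observations come from the same component, the likelihood for component k is f_k(x₁)·f_k(x₂).
  f_A = [0.53] × [0.32] = 0.1696
  f_B = [0.56] × [0.06] = 0.0336
  f_C = [0.22] × [0.38] = 0.0836
Prior × likelihood for each component:
  π_A·f_A = 0.59 × 0.1696 = 0.100064
  π_B·f_B = 0.27 × 0.0336 = 0.009072
  π_C·f_C = 0.14 × 0.0836 = 0.011704
Sum: 0.100064 + 0.009072 + 0.011704 = 0.12084
Responsibility of Group B: 0.009072 / 0.12084 ≈ 0.0751

0.0751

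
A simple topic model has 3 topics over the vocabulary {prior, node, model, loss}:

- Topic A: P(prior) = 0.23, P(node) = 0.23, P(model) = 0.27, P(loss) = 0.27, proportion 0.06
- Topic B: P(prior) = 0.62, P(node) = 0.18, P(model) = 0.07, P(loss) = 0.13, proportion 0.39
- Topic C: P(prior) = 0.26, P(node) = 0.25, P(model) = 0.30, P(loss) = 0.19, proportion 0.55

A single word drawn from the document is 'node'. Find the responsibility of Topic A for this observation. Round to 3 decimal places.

P(component k | x) = π_k·f_k(x) / marginal(x), where marginal(x) = Σ_j π_j·f_j(x).
Categorical probabilities:
  p_A = 0.23
  p_B = 0.18
  p_C = 0.25
Multiply by the mixture weights:
  π_A·p_A = 0.06 × 0.23 = 0.0138
  π_B·p_B = 0.39 × 0.18 = 0.0702
  π_C·p_C = 0.55 × 0.25 = 0.1375
Evidence: 0.0138 + 0.0702 + 0.1375 = 0.2215
Responsibility of Topic A: 0.0138 / 0.2215 ≈ 0.062

0.062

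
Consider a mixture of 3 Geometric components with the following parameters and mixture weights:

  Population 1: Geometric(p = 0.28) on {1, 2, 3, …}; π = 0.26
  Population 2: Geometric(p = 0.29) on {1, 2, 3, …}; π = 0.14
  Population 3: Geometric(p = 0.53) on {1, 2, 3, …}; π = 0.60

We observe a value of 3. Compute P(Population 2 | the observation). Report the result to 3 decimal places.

P(component k | x) = π_k·f_k(x) / marginal(x), where marginal(x) = Σ_j π_j·f_j(x).
Evaluate each component's likelihood at the observed value:
  L_1 = 0.28·(1−0.28)^2 = 0.28·0.5184 = 0.145152
  L_2 = 0.29·(1−0.29)^2 = 0.29·0.5041 = 0.146189
  L_3 = 0.53·(1−0.53)^2 = 0.53·0.2209 = 0.117077
Prior × likelihood for each component:
  π_1·L_1 = 0.26 × 0.145152 = 0.0377395
  π_2·L_2 = 0.14 × 0.146189 = 0.0204665
  π_3·L_3 = 0.60 × 0.117077 = 0.0702462
Marginal: 0.0377395 + 0.0204665 + 0.0702462 = 0.128452
P(Population 2 | data) ≈ 0.159

0.159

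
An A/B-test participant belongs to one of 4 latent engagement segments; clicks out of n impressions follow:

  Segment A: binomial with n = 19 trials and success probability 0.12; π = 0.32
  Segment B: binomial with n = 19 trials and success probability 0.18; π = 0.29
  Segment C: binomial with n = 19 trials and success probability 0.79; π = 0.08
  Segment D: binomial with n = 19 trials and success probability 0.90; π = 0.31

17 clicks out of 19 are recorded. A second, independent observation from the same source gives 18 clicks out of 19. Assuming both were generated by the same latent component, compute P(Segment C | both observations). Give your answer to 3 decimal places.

0.024

Apply Bayes' rule: the posterior for each component is proportional to its prior times its likelihood at x.
Since both observations come from the same component, the likelihood for component k is f_k(x₁)·f_k(x₂).
  f_A = [2.93794e-14] × [4.45142e-16] = 1.3078e-29
  f_B = [2.51337e-11] × [6.13017e-13] = 1.54074e-23
  f_C = [0.137118] × [0.057314] = 0.00785879
  f_D = [0.28518] × [0.28518] = 0.0813275
Weight by the priors:
  π_A·f_A = 0.32 × 1.3078e-29 = 4.18496e-30
  π_B·f_B = 0.29 × 1.54074e-23 = 4.46814e-24
  π_C·f_C = 0.08 × 0.00785879 = 0.000628703
  π_D·f_D = 0.31 × 0.0813275 = 0.0252115
Marginal: 4.18496e-30 + 4.46814e-24 + 0.000628703 + 0.0252115 = 0.0258402
Responsibility of Segment C: 0.000628703 / 0.0258402 ≈ 0.024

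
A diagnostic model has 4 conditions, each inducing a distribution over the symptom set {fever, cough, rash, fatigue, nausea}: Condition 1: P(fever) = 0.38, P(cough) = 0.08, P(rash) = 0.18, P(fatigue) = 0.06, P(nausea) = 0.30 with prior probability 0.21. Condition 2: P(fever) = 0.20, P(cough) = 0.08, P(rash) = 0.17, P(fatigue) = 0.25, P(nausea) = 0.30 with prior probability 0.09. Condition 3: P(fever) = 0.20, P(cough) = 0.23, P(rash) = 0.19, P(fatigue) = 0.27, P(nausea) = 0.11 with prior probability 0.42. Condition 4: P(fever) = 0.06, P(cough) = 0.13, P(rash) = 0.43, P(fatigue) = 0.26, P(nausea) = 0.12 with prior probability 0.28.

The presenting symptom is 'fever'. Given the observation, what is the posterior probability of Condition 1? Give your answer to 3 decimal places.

The responsibility of component k is P(Z=k) f_k(x) divided by Σ_j P(Z=j) f_j(x).
Evaluate each component's likelihood at the observed value:
  f_1 = P(fever | comp) = 0.38
  f_2 = P(fever | comp) = 0.20
  f_3 = P(fever | comp) = 0.20
  f_4 = P(fever | comp) = 0.06
Multiply by the mixture weights:
  P(Z=1)·f_1 = 0.21 × 0.38 = 0.0798
  P(Z=2)·f_2 = 0.09 × 0.2 = 0.018
  P(Z=3)·f_3 = 0.42 × 0.2 = 0.084
  P(Z=4)·f_4 = 0.28 × 0.06 = 0.0168
Normaliser: 0.0798 + 0.018 + 0.084 + 0.0168 = 0.1986
So the posterior for Condition 1 is 0.0798 / 0.1986 ≈ 0.402.

0.402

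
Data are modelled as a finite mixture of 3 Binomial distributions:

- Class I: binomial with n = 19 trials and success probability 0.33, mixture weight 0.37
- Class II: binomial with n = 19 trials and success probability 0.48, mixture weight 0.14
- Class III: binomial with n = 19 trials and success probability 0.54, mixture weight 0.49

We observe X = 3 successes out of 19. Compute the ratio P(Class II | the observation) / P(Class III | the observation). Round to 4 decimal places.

Since P(k|x) ∝ w_k f_k(x), the posterior odds are w_i f_i(x) / (w_j f_j(x)).
Binomial probabilities:
  f_I = C(19,3)·0.33^3·0.67^16 = 969·0.035937·0.00164891 = 0.0574199
  f_II = C(19,3)·0.48^3·0.52^16 = 969·0.110592·2.85794e-05 = 0.00306268
  f_III = C(19,3)·0.54^3·0.46^16 = 969·0.157464·4.01907e-06 = 0.00061324
Posterior odds = (w_II·f_II) / (w_III·f_III) = (0.14·0.00306268) / (0.49·0.00061324) = 0.000428775 / 0.000300488 ≈ 1.4269

1.4269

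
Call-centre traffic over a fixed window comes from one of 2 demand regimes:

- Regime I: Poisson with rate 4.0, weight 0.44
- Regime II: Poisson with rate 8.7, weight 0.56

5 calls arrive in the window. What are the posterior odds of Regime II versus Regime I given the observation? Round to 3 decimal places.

The posterior odds equal the prior odds times the likelihood ratio: (P(Z=i)/P(Z=j))·(f_i(x)/f_j(x)).
Poisson probabilities:
  p_I = 0.156293
  p_II = 0.0691915
Posterior odds = (P(Z=II)·p_II) / (P(Z=I)·p_I) = (0.56·0.0691915) / (0.44·0.156293) = 0.0387473 / 0.0687691 ≈ 0.563

0.563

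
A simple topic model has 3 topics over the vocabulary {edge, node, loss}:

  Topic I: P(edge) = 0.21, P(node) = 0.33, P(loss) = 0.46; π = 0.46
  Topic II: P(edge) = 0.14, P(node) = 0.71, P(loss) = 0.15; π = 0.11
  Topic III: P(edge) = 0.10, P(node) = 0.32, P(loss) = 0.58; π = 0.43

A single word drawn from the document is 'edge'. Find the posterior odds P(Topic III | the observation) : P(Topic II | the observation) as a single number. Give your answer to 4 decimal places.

Since P(k|x) ∝ P(Z=k) f_k(x), the posterior odds are P(Z=i) f_i(x) / (P(Z=j) f_j(x)).
Evaluate each component's likelihood at the observed value:
  L_I = 0.21
  L_II = 0.14
  L_III = 0.1
Odds = (0.43/0.11) × (0.1/0.14) = 3.90909 × 0.714286 ≈ 2.7922

2.7922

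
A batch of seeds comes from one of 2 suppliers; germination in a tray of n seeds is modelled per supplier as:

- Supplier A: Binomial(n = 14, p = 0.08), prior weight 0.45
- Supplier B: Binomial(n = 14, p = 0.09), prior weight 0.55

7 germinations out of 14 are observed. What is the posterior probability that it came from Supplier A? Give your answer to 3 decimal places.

0.279

Apply Bayes' rule: the posterior for each component is proportional to its prior times its likelihood at x.
Binomial probabilities:
  p_A = 4.01506e-05
  p_B = 8.48271e-05
Weight by the priors:
  w_A·p_A = 0.45 × 4.01506e-05 = 1.80678e-05
  w_B·p_B = 0.55 × 8.48271e-05 = 4.66549e-05
Marginal: 1.80678e-05 + 4.66549e-05 = 6.47227e-05
So the posterior for Supplier A is 1.80678e-05 / 6.47227e-05 ≈ 0.279.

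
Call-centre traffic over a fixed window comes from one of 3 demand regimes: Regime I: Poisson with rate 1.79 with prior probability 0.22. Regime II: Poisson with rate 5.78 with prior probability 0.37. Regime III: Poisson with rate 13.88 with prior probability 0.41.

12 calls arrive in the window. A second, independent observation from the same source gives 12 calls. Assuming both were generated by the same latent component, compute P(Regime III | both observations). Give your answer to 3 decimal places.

Apply Bayes' rule: the posterior for each component is proportional to its prior times its likelihood at x.
Since both observations come from the same component, the likelihood for component k is f_k(x₁)·f_k(x₂).
  p_I = [e^(−1.79)·1.79^12/12! = 3.77148e-07] × [3.77148e-07] = 1.42241e-13
  p_II = [e^(−5.78)·5.78^12/12! = 0.00896551] × [0.00896551] = 8.03804e-05
  p_III = [e^(−13.88)·13.88^12/12! = 0.100076] × [0.100076] = 0.0100152
Prior × likelihood for each component:
  π_I·p_I = 0.22 × 1.42241e-13 = 3.1293e-14
  π_II·p_II = 0.37 × 8.03804e-05 = 2.97407e-05
  π_III·p_III = 0.41 × 0.0100152 = 0.00410622
Marginal: 3.1293e-14 + 2.97407e-05 + 0.00410622 = 0.00413596
So the posterior for Regime III is 0.00410622 / 0.00413596 ≈ 0.993.

0.993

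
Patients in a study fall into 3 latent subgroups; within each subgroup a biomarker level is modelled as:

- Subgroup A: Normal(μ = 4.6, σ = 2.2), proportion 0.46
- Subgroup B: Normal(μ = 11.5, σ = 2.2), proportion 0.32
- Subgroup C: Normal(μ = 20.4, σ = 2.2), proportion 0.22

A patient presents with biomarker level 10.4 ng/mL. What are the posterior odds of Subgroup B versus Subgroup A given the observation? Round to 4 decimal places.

19.8321

The posterior odds equal the prior odds times the likelihood ratio: (P(Z=i)/P(Z=j))·(f_i(x)/f_j(x)).
Normal densities:
  p_A = (1/(2.2·√(2π)))·exp(−(10.4−4.6)²/(2·2.2²)) = 0.181337·exp(-3.47521) = 0.00561338
  p_B = (1/(2.2·√(2π)))·exp(−(10.4−11.5)²/(2·2.2²)) = 0.181337·exp(-0.12500) = 0.16003
  p_C = (1/(2.2·√(2π)))·exp(−(10.4−20.4)²/(2·2.2²)) = 0.181337·exp(-10.33058) = 5.91526e-06
Odds = (0.32/0.46) × (0.16003/0.00561338) = 0.695652 × 28.5086 ≈ 19.8321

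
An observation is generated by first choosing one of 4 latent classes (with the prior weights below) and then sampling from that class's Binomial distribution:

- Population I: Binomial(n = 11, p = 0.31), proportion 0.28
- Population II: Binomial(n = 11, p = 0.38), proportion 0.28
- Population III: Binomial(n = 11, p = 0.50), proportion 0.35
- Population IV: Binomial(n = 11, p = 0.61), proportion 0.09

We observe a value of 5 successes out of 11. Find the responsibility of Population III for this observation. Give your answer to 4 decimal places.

0.4167

By Bayes' theorem, P(k | x) = π_k f_k(x) / Σ_j π_j f_j(x).
Binomial probabilities:
  f_I = C(11,5)·0.31^5·0.69^6 = 462·0.00286292·0.107918 = 0.14274
  f_II = C(11,5)·0.38^5·0.62^6 = 462·0.00792352·0.0568002 = 0.207927
  f_III = C(11,5)·0.50^5·0.50^6 = 462·0.03125·0.015625 = 0.225586
  f_IV = C(11,5)·0.61^5·0.39^6 = 462·0.0844596·0.00351874 = 0.137303
Prior × likelihood for each component:
  π_I·f_I = 0.28 × 0.14274 = 0.0399671
  π_II·f_II = 0.28 × 0.207927 = 0.0582195
  π_III·f_III = 0.35 × 0.225586 = 0.0789551
  π_IV·f_IV = 0.09 × 0.137303 = 0.0123572
Sum: 0.0399671 + 0.0582195 + 0.0789551 + 0.0123572 = 0.189499
P(Population III | 5 successes out of 11) ≈ 0.4167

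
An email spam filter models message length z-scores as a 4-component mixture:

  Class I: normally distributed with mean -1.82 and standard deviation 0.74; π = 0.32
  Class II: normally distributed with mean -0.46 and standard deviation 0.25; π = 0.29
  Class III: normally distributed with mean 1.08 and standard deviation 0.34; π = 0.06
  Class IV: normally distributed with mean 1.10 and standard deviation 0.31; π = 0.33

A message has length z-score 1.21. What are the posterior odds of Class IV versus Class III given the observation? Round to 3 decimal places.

6.094

Since P(k|x) ∝ π_k f_k(x), the posterior odds are π_i f_i(x) / (π_j f_j(x)).
Normal densities:
  L_I = (1/(0.74·√(2π)))·exp(−(1.21−-1.82)²/(2·0.74²)) = 0.539111·exp(-8.38285) = 0.000123325
  L_II = (1/(0.25·√(2π)))·exp(−(1.21−-0.46)²/(2·0.25²)) = 1.595769·exp(-22.31120) = 3.26091e-10
  L_III = (1/(0.34·√(2π)))·exp(−(1.21−1.08)²/(2·0.34²)) = 1.173360·exp(-0.07310) = 1.09065
  L_IV = (1/(0.31·√(2π)))·exp(−(1.21−1.10)²/(2·0.31²)) = 1.286911·exp(-0.06296) = 1.20839
0.398769 / 0.065439 ≈ 6.094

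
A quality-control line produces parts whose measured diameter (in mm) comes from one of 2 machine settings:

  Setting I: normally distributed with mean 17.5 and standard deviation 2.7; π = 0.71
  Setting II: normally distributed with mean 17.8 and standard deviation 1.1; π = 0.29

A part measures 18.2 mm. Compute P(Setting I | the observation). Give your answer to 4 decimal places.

0.5075

Posterior ∝ prior × likelihood, so P(k | x) ∝ w_k f_k(x); normalise over all components.
Evaluate each component's likelihood at the observed value:
  L_I = (1/(2.7·√(2π)))·exp(−(18.2−17.5)²/(2·2.7²)) = 0.147756·exp(-0.03361) = 0.142873
  L_II = (1/(1.1·√(2π)))·exp(−(18.2−17.8)²/(2·1.1²)) = 0.362675·exp(-0.06612) = 0.339472
Unnormalised posteriors:
  w_I·L_I = 0.71 × 0.142873 = 0.10144
  w_II·L_II = 0.29 × 0.339472 = 0.0984468
Sum: 0.10144 + 0.0984468 = 0.199887
Responsibility of Setting I: 0.10144 / 0.199887 ≈ 0.5075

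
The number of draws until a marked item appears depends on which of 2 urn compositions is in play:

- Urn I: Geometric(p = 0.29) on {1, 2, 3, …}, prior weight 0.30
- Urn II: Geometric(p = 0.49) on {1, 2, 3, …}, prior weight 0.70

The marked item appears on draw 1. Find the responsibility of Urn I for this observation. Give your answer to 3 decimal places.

The responsibility of component k is w_k f_k(x) divided by Σ_j w_j f_j(x).
Component likelihoods at x = 1:
  p_I = 0.29
  p_II = 0.49
Unnormalised posteriors:
  w_I·p_I = 0.30 × 0.29 = 0.087
  w_II·p_II = 0.70 × 0.49 = 0.343
Marginal: 0.087 + 0.343 = 0.43
P(Urn I | x) ≈ 0.202

0.202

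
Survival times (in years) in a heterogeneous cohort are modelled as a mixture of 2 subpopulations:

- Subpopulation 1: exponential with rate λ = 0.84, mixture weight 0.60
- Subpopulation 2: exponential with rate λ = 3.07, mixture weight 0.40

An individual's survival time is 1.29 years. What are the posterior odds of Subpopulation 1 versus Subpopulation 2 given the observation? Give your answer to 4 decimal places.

Since P(k|x) ∝ w_k f_k(x), the posterior odds are w_i f_i(x) / (w_j f_j(x)).
Exponential densities:
  p_1 = 0.84·e^(−0.84·1.29) = 0.84·e^(−1.0836) = 0.284235
  p_2 = 3.07·e^(−3.07·1.29) = 3.07·e^(−3.9603) = 0.0585062
Posterior odds = (w_1·p_1) / (w_2·p_2) = (0.60·0.284235) / (0.40·0.0585062) = 0.170541 / 0.0234025 ≈ 7.2873

7.2873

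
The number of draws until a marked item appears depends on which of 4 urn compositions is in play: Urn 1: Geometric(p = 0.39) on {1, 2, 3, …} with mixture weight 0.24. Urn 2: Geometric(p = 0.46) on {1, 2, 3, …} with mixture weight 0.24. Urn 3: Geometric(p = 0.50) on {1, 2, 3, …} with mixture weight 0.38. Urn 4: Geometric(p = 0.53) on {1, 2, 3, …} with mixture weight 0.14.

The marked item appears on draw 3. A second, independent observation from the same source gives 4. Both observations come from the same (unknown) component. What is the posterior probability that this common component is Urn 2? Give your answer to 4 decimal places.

0.2511

Apply Bayes' rule: the posterior for each component is proportional to its prior times its likelihood at x.
Since both observations come from the same component, the likelihood for component k is f_k(x₁)·f_k(x₂).
  L_1 = [0.39·(1−0.39)^2 = 0.39·0.3721 = 0.145119] × [0.0885226] = 0.0128463
  L_2 = [0.46·(1−0.46)^2 = 0.46·0.2916 = 0.134136] × [0.0724334] = 0.00971593
  L_3 = [0.50·(1−0.50)^2 = 0.50·0.25 = 0.125] × [0.0625] = 0.0078125
  L_4 = [0.53·(1−0.53)^2 = 0.53·0.2209 = 0.117077] × [0.0550262] = 0.0064423
Unnormalised posteriors:
  π_1·L_1 = 0.24 × 0.0128463 = 0.00308311
  π_2·L_2 = 0.24 × 0.00971593 = 0.00233182
  π_3·L_3 = 0.38 × 0.0078125 = 0.00296875
  π_4·L_4 = 0.14 × 0.0064423 = 0.000901922
Evidence: 0.00308311 + 0.00233182 + 0.00296875 + 0.000901922 = 0.00928561
So the posterior for Urn 2 is 0.00233182 / 0.00928561 ≈ 0.2511.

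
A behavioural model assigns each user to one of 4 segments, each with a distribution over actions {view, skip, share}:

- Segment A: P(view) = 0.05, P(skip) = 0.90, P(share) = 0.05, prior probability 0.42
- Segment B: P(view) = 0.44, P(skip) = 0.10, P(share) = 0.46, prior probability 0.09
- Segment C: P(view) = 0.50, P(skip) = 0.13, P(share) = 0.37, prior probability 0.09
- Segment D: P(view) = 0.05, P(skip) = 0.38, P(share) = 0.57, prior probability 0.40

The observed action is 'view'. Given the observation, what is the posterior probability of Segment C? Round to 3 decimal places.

0.358

The responsibility of component k is w_k f_k(x) divided by Σ_j w_j f_j(x).
Categorical probabilities:
  L_A = 0.05
  L_B = 0.44
  L_C = 0.5
  L_D = 0.05
Unnormalised posteriors:
  w_A·L_A = 0.42 × 0.05 = 0.021
  w_B·L_B = 0.09 × 0.44 = 0.0396
  w_C·L_C = 0.09 × 0.5 = 0.045
  w_D·L_D = 0.40 × 0.05 = 0.02
Normaliser: 0.021 + 0.0396 + 0.045 + 0.02 = 0.1256
P(Segment C | 'view') ≈ 0.358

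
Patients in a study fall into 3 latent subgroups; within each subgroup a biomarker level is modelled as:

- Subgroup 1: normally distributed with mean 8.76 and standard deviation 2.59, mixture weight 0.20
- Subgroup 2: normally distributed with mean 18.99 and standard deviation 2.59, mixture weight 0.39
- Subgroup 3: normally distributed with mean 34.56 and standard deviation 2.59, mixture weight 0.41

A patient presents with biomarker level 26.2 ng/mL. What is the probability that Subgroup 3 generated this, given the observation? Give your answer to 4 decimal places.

0.2168

By Bayes' theorem, P(k | x) = π_k f_k(x) / Σ_j π_j f_j(x).
Component likelihoods at x = 26.2 ng/mL:
  f_1 = (1/(2.59·√(2π)))·exp(−(26.2−8.76)²/(2·2.59²)) = 0.154032·exp(-22.67062) = 2.19727e-11
  f_2 = (1/(2.59·√(2π)))·exp(−(26.2−18.99)²/(2·2.59²)) = 0.154032·exp(-3.87473) = 0.0031977
  f_3 = (1/(2.59·√(2π)))·exp(−(26.2−34.56)²/(2·2.59²)) = 0.154032·exp(-5.20934) = 0.000841823
Weight by the priors:
  π_1·f_1 = 0.20 × 2.19727e-11 = 4.39455e-12
  π_2·f_2 = 0.39 × 0.0031977 = 0.0012471
  π_3·f_3 = 0.41 × 0.000841823 = 0.000345148
Sum: 4.39455e-12 + 0.0012471 + 0.000345148 = 0.00159225
Responsibility of Subgroup 3: 0.000345148 / 0.00159225 ≈ 0.2168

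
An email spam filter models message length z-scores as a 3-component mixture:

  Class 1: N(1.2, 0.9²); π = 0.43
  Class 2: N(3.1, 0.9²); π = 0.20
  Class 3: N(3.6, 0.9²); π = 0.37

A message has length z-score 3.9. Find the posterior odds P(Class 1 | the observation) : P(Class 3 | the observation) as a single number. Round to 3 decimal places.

Only the two components matter; the odds are (π_i f_i(x)) / (π_j f_j(x)).
Evaluate each component's likelihood at the observed value:
  L_1 = (1/(0.9·√(2π)))·exp(−(3.9−1.2)²/(2·0.9²)) = 0.443269·exp(-4.50000) = 0.00492428
  L_2 = (1/(0.9·√(2π)))·exp(−(3.9−3.1)²/(2·0.9²)) = 0.443269·exp(-0.39506) = 0.298603
  L_3 = (1/(0.9·√(2π)))·exp(−(3.9−3.6)²/(2·0.9²)) = 0.443269·exp(-0.05556) = 0.419315
Odds = (0.43/0.37) × (0.00492428/0.419315) = 1.16216 × 0.0117436 ≈ 0.014

0.014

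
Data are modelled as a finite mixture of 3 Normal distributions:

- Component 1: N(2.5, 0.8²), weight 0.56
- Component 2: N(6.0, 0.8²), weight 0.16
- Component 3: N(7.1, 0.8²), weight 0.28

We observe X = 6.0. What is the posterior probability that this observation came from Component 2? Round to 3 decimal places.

0.595

P(component k | x) = w_k·f_k(x) / marginal(x), where marginal(x) = Σ_j w_j·f_j(x).
Normal densities:
  p_1 = 3.47925e-05
  p_2 = 0.498678
  p_3 = 0.193765
Multiply by the mixture weights:
  w_1·p_1 = 0.56 × 3.47925e-05 = 1.94838e-05
  w_2·p_2 = 0.16 × 0.498678 = 0.0797885
  w_3·p_3 = 0.28 × 0.193765 = 0.0542543
Sum: 1.94838e-05 + 0.0797885 + 0.0542543 = 0.134062
P(Component 2 | data) = 0.0797885 / 0.134062 ≈ 0.595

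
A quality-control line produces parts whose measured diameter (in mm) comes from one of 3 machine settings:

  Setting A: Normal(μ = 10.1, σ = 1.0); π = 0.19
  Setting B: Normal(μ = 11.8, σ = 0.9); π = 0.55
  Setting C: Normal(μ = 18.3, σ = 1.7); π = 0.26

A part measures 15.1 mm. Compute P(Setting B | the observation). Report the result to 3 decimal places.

0.028

Posterior ∝ prior × likelihood, so P(k | x) ∝ π_k f_k(x); normalise over all components.
Normal densities:
  p_A = (1/(1.0·√(2π)))·exp(−(15.1−10.1)²/(2·1.0²)) = 0.398942·exp(-12.50000) = 1.48672e-06
  p_B = (1/(0.9·√(2π)))·exp(−(15.1−11.8)²/(2·0.9²)) = 0.443269·exp(-6.72222) = 0.000533634
  p_C = (1/(1.7·√(2π)))·exp(−(15.1−18.3)²/(2·1.7²)) = 0.234672·exp(-1.77163) = 0.0399074
Multiply by the mixture weights:
  π_A·p_A = 0.19 × 1.48672e-06 = 2.82477e-07
  π_B·p_B = 0.55 × 0.000533634 = 0.000293499
  π_C·p_C = 0.26 × 0.0399074 = 0.0103759
Marginal: 2.82477e-07 + 0.000293499 + 0.0103759 = 0.0106697
Responsibility of Setting B: 0.000293499 / 0.0106697 ≈ 0.028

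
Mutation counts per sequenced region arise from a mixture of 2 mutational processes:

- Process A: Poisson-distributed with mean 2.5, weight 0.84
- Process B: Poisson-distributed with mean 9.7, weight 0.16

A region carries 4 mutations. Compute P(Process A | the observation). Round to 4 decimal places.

0.9688

Apply Bayes' rule: the posterior for each component is proportional to its prior times its likelihood at x.
Evaluate each component's likelihood at the observed value:
  p_A = e^(−2.5)·2.5^4/4! = 0.133602
  p_B = e^(−9.7)·9.7^4/4! = 0.0226058
Multiply by the mixture weights:
  π_A·p_A = 0.84 × 0.133602 = 0.112226
  π_B·p_B = 0.16 × 0.0226058 = 0.00361692
Marginal: 0.112226 + 0.00361692 = 0.115843
P(Process A | x) = 0.112226 / 0.115843 ≈ 0.9688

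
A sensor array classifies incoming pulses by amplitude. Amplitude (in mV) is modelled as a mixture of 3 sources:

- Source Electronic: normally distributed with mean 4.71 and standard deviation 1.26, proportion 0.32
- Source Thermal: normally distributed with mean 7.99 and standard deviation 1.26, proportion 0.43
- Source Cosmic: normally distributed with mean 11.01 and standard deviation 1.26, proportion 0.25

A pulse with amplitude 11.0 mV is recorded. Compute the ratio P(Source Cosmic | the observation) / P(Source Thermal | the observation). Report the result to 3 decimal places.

10.085

Only the two components matter; the odds are (π_i f_i(x)) / (π_j f_j(x)).
Component likelihoods at x = 11.0 mV:
  p_Electronic = 1.22766e-06
  p_Thermal = 0.0182526
  p_Cosmic = 0.316611
Posterior odds = (π_Cosmic·p_Cosmic) / (π_Thermal·p_Thermal) = (0.25·0.316611) / (0.43·0.0182526) = 0.0791527 / 0.00784864 ≈ 10.085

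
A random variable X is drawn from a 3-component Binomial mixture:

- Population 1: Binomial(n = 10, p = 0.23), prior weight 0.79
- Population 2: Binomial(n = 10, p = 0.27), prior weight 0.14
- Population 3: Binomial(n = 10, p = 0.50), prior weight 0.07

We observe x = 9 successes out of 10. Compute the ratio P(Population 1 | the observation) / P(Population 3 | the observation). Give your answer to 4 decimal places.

0.0160

Since P(k|x) ∝ π_k f_k(x), the posterior odds are π_i f_i(x) / (π_j f_j(x)).
Binomial probabilities:
  p_1 = C(10,9)·0.23^9·0.77^1 = 10·1.80115e-06·0.77 = 1.38689e-05
  p_2 = C(10,9)·0.27^9·0.73^1 = 10·7.6256e-06·0.73 = 5.56669e-05
  p_3 = C(10,9)·0.50^9·0.50^1 = 10·0.00195312·0.5 = 0.00976562
1.09564e-05 / 0.000683594 ≈ 0.0160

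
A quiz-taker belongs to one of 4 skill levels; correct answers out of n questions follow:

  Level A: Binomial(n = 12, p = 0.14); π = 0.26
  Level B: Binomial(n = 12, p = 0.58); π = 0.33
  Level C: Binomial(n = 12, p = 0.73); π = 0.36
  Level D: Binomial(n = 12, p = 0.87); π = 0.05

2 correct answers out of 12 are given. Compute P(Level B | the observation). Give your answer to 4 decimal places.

0.0165

The responsibility of component k is w_k f_k(x) divided by Σ_j w_j f_j(x).
Binomial probabilities:
  p_A = C(12,2)·0.14^2·0.86^10 = 66·0.0196·0.221302 = 0.286276
  p_B = C(12,2)·0.58^2·0.42^10 = 66·0.3364·0.000170802 = 0.00379221
  p_C = C(12,2)·0.73^2·0.27^10 = 66·0.5329·2.05891e-06 = 7.24148e-05
  p_D = C(12,2)·0.87^2·0.13^10 = 66·0.7569·1.37858e-09 = 6.88678e-08
Unnormalised posteriors:
  w_A·p_A = 0.26 × 0.286276 = 0.0744317
  w_B·p_B = 0.33 × 0.00379221 = 0.00125143
  w_C·p_C = 0.36 × 7.24148e-05 = 2.60693e-05
  w_D·p_D = 0.05 × 6.88678e-08 = 3.44339e-09
Evidence: 0.0744317 + 0.00125143 + 2.60693e-05 + 3.44339e-09 = 0.0757092
So the posterior for Level B is 0.00125143 / 0.0757092 ≈ 0.0165.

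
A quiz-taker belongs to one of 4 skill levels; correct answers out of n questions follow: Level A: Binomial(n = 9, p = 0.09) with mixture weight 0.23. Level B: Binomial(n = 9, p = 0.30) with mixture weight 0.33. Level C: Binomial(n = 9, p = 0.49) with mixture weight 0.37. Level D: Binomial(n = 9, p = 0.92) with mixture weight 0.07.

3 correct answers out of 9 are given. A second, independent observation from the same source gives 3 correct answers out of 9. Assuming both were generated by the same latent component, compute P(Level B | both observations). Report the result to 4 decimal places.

0.6720

Apply Bayes' rule: the posterior for each component is proportional to its prior times its likelihood at x.
Since both observations come from the same component, the likelihood for component k is f_k(x₁)·f_k(x₂).
  L_A = [0.034774] × [0.034774] = 0.00120923
  L_B = [0.266828] × [0.266828] = 0.0711971
  L_C = [0.173896] × [0.173896] = 0.0302397
  L_D = [1.71468e-05] × [1.71468e-05] = 2.94012e-10
Weight by the priors:
  π_A·L_A = 0.23 × 0.00120923 = 0.000278124
  π_B·L_B = 0.33 × 0.0711971 = 0.0234951
  π_C·L_C = 0.37 × 0.0302397 = 0.0111887
  π_D·L_D = 0.07 × 2.94012e-10 = 2.05809e-11
Sum: 0.000278124 + 0.0234951 + 0.0111887 + 2.05809e-11 = 0.0349619
P(Level B | data) = 0.0234951 / 0.0349619 ≈ 0.6720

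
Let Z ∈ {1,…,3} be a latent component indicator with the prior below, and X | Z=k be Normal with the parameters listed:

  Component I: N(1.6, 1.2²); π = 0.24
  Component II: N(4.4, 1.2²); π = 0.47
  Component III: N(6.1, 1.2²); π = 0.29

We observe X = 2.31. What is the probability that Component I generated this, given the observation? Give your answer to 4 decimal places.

Posterior ∝ prior × likelihood, so P(k | x) ∝ π_k f_k(x); normalise over all components.
Normal densities:
  L_I = (1/(1.2·√(2π)))·exp(−(2.31−1.6)²/(2·1.2²)) = 0.332452·exp(-0.17503) = 0.279069
  L_II = (1/(1.2·√(2π)))·exp(−(2.31−4.4)²/(2·1.2²)) = 0.332452·exp(-1.51670) = 0.0729514
  L_III = (1/(1.2·√(2π)))·exp(−(2.31−6.1)²/(2·1.2²)) = 0.332452·exp(-4.98753) = 0.00226814
Prior × likelihood for each component:
  π_I·L_I = 0.24 × 0.279069 = 0.0669767
  π_II·L_II = 0.47 × 0.0729514 = 0.0342872
  π_III·L_III = 0.29 × 0.00226814 = 0.000657761
Evidence: 0.0669767 + 0.0342872 + 0.000657761 = 0.101922
Responsibility of Component I: 0.0669767 / 0.101922 ≈ 0.6571

0.6571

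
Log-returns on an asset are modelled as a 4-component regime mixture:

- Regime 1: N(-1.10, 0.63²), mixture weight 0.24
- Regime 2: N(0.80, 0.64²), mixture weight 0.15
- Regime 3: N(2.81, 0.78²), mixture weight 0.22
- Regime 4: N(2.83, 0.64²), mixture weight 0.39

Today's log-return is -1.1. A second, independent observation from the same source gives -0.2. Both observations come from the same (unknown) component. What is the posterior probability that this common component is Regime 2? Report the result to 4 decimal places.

Posterior ∝ prior × likelihood, so P(k | x) ∝ w_k f_k(x); normalise over all components.
Since both observations come from the same component, the likelihood for component k is f_k(x₁)·f_k(x₂).
  p_1 = [(1/(0.63·√(2π)))·exp(−(-1.1−-1.10)²/(2·0.63²)) = 0.633242·exp(-0.00000) = 0.633242] × [0.228251] = 0.144538
  p_2 = [(1/(0.64·√(2π)))·exp(−(-1.1−0.80)²/(2·0.64²)) = 0.623347·exp(-4.40674) = 0.00760165] × [0.183902] = 0.00139796
  p_3 = [(1/(0.78·√(2π)))·exp(−(-1.1−2.81)²/(2·0.78²)) = 0.511464·exp(-12.56418) = 1.78755e-06] × [0.000298626] = 5.3381e-10
  p_4 = [(1/(0.64·√(2π)))·exp(−(-1.1−2.83)²/(2·0.64²)) = 0.623347·exp(-18.85364) = 4.04296e-09] × [8.46302e-06] = 3.42156e-14
Weight by the priors:
  w_1·p_1 = 0.24 × 0.144538 = 0.0346891
  w_2·p_2 = 0.15 × 0.00139796 = 0.000209693
  w_3·p_3 = 0.22 × 5.3381e-10 = 1.17438e-10
  w_4·p_4 = 0.39 × 3.42156e-14 = 1.33441e-14
Evidence: 0.0346891 + 0.000209693 + 1.17438e-10 + 1.33441e-14 = 0.0348988
P(Regime 2 | data) = 0.000209693 / 0.0348988 ≈ 0.0060

0.0060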